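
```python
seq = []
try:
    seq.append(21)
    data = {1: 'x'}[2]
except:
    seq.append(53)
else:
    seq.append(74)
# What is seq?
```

Step-by-step execution trace:
1. try: `seq.append(21)` → seq = [21].
2. `data = {1: 'x'}[2]` raises KeyError.
3. bare `except` matches → `seq.append(53)` → seq = [21, 53].
4. `else` is skipped (an exception was raised).
Result: [21, 53]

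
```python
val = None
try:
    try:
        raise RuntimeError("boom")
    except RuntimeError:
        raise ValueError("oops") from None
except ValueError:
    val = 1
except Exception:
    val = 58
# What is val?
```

Step-by-step execution trace:
1. Inner try raises RuntimeError; inner `except RuntimeError` catches it.
2. `raise ValueError(...) from None` raises ValueError (from None suppresses __context__, but the active exception is still ValueError).
3. Outer `except ValueError` matches → val = 1.
4. `except Exception` is not reached.
Result: 1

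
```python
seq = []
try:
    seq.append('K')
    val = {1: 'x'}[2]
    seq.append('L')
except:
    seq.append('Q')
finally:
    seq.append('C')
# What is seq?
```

Step-by-step execution trace:
1. try: `seq.append('K')` → seq = ['K'].
2. `val = {1: 'x'}[2]` raises KeyError; `seq.append('L')` is not reached.
3. bare `except` matches → `seq.append('Q')` → seq = ['K', 'Q'].
4. finally always runs: `seq.append('C')` → seq = ['K', 'Q', 'C'].
Result: ['K', 'Q', 'C']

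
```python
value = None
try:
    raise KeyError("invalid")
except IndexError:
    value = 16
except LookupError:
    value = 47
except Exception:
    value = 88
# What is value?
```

Step-by-step execution trace:
1. `raise KeyError(...)` raises KeyError.
2. `except IndexError` does not match (KeyError is not a subclass of IndexError); skipped.
3. `except LookupError` matches (KeyError is a subclass of LookupError) → value = 47.
4. `except Exception` is not reached.
Result: 47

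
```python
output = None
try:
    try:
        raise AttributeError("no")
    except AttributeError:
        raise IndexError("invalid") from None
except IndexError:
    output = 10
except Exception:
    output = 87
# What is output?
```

Step-by-step execution trace:
1. Inner try raises AttributeError; inner `except AttributeError` catches it.
2. `raise IndexError(...) from None` raises IndexError (from None suppresses __context__, but the active exception is still IndexError).
3. Outer `except IndexError` matches → output = 10.
4. `except Exception` is not reached.
Result: 10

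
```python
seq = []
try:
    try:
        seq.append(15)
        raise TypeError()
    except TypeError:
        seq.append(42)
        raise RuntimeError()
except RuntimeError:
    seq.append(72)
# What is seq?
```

Step-by-step execution trace:
1. Inner try: `seq.append(15)` → seq = [15].
2. `raise TypeError()` raises TypeError.
3. Inner `except TypeError` matches → `seq.append(42)` → seq = [15, 42].
4. `raise RuntimeError()` raises RuntimeError; propagates to outer try.
5. Outer `except RuntimeError` matches → `seq.append(72)` → seq = [15, 42, 72].
Result: [15, 42, 72]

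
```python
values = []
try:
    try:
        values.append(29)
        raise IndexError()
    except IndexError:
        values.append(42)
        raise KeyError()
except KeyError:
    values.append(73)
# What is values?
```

Step-by-step execution trace:
1. Inner try: `values.append(29)` → values = [29].
2. `raise IndexError()` raises IndexError.
3. Inner `except IndexError` matches → `values.append(42)` → values = [29, 42].
4. `raise KeyError()` raises KeyError; propagates to outer try.
5. Outer `except KeyError` matches → `values.append(73)` → values = [29, 42, 73].
Result: [29, 42, 73]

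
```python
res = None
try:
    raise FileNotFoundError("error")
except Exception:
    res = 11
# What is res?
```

Step-by-step execution trace:
1. `raise FileNotFoundError(...)` raises FileNotFoundError.
2. `except Exception` matches (FileNotFoundError is a subclass of Exception) → res = 11.
Result: 11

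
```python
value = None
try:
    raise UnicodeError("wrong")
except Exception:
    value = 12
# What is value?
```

Step-by-step execution trace:
1. `raise UnicodeError(...)` raises UnicodeError.
2. `except Exception` matches (UnicodeError is a subclass of Exception) → value = 12.
Result: 12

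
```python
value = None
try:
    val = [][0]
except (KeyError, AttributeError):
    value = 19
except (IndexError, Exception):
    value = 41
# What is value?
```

Step-by-step execution trace:
1. `val = [][0]` raises IndexError.
2. `except (KeyError, AttributeError)` does not match IndexError; skipped.
3. `except (IndexError, Exception)` matches (IndexError is in the tuple) → value = 41.
Result: 41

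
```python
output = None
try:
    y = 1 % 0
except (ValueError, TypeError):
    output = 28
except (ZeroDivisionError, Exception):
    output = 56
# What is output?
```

Step-by-step execution trace:
1. `y = 1 % 0` raises ZeroDivisionError.
2. `except (ValueError, TypeError)` does not match ZeroDivisionError; skipped.
3. `except (ZeroDivisionError, Exception)` matches (ZeroDivisionError is in the tuple) → output = 56.
Result: 56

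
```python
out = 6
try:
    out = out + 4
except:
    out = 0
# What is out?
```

Step-by-step execution trace:
1. out starts at 6.
2. try: `out = out + 4` → out = 10. No exception raised.
3. `except` is skipped.
Result: 10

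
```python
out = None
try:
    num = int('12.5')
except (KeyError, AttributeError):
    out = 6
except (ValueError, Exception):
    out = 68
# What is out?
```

Step-by-step execution trace:
1. `num = int('12.5')` raises ValueError.
2. `except (KeyError, AttributeError)` does not match ValueError; skipped.
3. `except (ValueError, Exception)` matches (ValueError is in the tuple) → out = 68.
Result: 68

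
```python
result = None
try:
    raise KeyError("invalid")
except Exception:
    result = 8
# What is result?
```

Step-by-step execution trace:
1. `raise KeyError(...)` raises KeyError.
2. `except Exception` matches (KeyError is a subclass of Exception) → result = 8.
Result: 8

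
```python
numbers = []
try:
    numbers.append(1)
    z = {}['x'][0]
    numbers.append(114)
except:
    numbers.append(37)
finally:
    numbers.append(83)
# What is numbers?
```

Step-by-step execution trace:
1. try: `numbers.append(1)` → numbers = [1].
2. `z = {}['x'][0]` raises KeyError; `numbers.append(114)` is not reached.
3. bare `except` matches → `numbers.append(37)` → numbers = [1, 37].
4. finally always runs: `numbers.append(83)` → numbers = [1, 37, 83].
Result: [1, 37, 83]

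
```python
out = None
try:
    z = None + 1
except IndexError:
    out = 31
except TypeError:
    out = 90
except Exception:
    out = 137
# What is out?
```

Step-by-step execution trace:
1. `z = None + 1` raises TypeError.
2. `except IndexError` does not match TypeError; skipped.
3. `except TypeError` matches → out = 90.
4. Remaining except clauses are skipped.
Result: 90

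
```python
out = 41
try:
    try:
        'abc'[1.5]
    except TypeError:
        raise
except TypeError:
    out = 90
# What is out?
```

Step-by-step execution trace:
1. Inner try: `'abc'[1.5]` raises TypeError.
2. Inner `except TypeError` matches; bare `raise` re-raises the same TypeError.
3. Outer `except TypeError` matches → out = 90.
Result: 90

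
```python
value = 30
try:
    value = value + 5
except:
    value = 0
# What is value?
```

Step-by-step execution trace:
1. value starts at 30.
2. try: `value = value + 5` → value = 35. No exception raised.
3. `except` is skipped.
Result: 35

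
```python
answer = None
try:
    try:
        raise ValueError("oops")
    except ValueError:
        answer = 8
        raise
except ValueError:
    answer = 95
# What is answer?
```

Step-by-step execution trace:
1. Inner try: `raise ValueError("oops")` raises ValueError.
2. Inner `except ValueError` matches → answer = 8.
3. bare `raise` re-raises the same ValueError.
4. Outer `except ValueError` matches → answer = 95.
Result: 95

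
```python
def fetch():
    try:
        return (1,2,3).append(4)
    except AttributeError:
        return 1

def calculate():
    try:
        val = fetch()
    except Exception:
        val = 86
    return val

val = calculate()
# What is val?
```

Step-by-step execution trace:
1. `calculate()` calls `fetch()`.
2. In fetch: `(1,2,3).append(4)` raises AttributeError; `except AttributeError` catches it → returns 1.
3. In calculate: `val = fetch()` → val = 1. No exception reaches calculate.
4. `except Exception` is skipped; calculate returns 1.
5. val = 1.
Result: 1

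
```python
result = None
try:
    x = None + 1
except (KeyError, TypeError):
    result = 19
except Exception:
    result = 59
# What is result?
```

Step-by-step execution trace:
1. `x = None + 1` raises TypeError.
2. `except (KeyError, TypeError)` matches (TypeError is in the tuple) → result = 19.
3. `except Exception` is not reached.
Result: 19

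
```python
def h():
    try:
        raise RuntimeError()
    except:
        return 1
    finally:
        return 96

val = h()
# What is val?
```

Step-by-step execution trace:
1. `h()` enters try: `raise RuntimeError()` raises RuntimeError.
2. bare `except` matches → `return 1` sets pending return value 1.
3. Before returning, `finally: return 96` runs and overrides the pending return.
4. h() returns 96 → val = 96.
Result: 96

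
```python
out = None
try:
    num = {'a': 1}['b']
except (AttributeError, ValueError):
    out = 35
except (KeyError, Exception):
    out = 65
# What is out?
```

Step-by-step execution trace:
1. `num = {'a': 1}['b']` raises KeyError.
2. `except (AttributeError, ValueError)` does not match KeyError; skipped.
3. `except (KeyError, Exception)` matches (KeyError is in the tuple) → out = 65.
Result: 65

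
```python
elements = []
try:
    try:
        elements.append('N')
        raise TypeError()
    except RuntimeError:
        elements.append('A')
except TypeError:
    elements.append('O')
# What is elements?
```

Step-by-step execution trace:
1. Inner try: `elements.append('N')` → elements = ['N'].
2. `raise TypeError()` raises TypeError.
3. Inner `except RuntimeError` does not match TypeError; exception propagates to outer try.
4. Outer `except TypeError` matches → `elements.append('O')` → elements = ['N', 'O'].
Result: ['N', 'O']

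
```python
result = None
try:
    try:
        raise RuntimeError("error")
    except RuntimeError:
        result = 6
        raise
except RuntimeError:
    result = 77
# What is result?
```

Step-by-step execution trace:
1. Inner try: `raise RuntimeError("error")` raises RuntimeError.
2. Inner `except RuntimeError` matches → result = 6.
3. bare `raise` re-raises the same RuntimeError.
4. Outer `except RuntimeError` matches → result = 77.
Result: 77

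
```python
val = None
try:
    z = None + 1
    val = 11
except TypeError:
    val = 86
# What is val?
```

Step-by-step execution trace:
1. `z = None + 1` raises TypeError.
2. `val = 11` is not reached.
3. `except TypeError` matches → val = 86.
Result: 86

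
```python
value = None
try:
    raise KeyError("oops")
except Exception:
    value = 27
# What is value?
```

Step-by-step execution trace:
1. `raise KeyError(...)` raises KeyError.
2. `except Exception` matches (KeyError is a subclass of Exception) → value = 27.
Result: 27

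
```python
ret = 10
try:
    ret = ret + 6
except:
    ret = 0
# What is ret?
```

Step-by-step execution trace:
1. ret starts at 10.
2. try: `ret = ret + 6` → ret = 16. No exception raised.
3. `except` is skipped.
Result: 16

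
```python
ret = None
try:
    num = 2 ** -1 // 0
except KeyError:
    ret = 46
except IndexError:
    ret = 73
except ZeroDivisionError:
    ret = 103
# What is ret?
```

Step-by-step execution trace:
1. `num = 2 ** -1 // 0` raises ZeroDivisionError.
2. `except KeyError` does not match ZeroDivisionError; skipped.
3. `except IndexError` does not match ZeroDivisionError; skipped.
4. `except ZeroDivisionError` matches → ret = 103.
Result: 103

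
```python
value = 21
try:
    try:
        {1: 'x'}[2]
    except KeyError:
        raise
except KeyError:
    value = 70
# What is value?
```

Step-by-step execution trace:
1. Inner try: `{1: 'x'}[2]` raises KeyError.
2. Inner `except KeyError` matches; bare `raise` re-raises the same KeyError.
3. Outer `except KeyError` matches → value = 70.
Result: 70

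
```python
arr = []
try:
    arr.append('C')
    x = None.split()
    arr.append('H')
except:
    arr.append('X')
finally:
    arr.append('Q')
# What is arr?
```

Step-by-step execution trace:
1. try: `arr.append('C')` → arr = ['C'].
2. `x = None.split()` raises AttributeError; `arr.append('H')` is not reached.
3. bare `except` matches → `arr.append('X')` → arr = ['C', 'X'].
4. finally always runs: `arr.append('Q')` → arr = ['C', 'X', 'Q'].
Result: ['C', 'X', 'Q']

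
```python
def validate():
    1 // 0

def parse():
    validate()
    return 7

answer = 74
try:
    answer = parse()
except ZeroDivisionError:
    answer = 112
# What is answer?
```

Step-by-step execution trace:
1. answer starts at 74.
2. try: `parse()` calls `validate()`.
3. `validate()` evaluates `1 // 0`, which raises ZeroDivisionError; it propagates through parse (uncaught).
4. `return 7` in parse is not reached; the assignment to answer does not complete.
5. `except ZeroDivisionError` matches → answer = 112.
Result: 112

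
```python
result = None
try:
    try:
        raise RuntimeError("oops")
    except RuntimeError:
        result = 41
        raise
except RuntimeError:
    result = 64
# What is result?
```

Step-by-step execution trace:
1. Inner try: `raise RuntimeError("oops")` raises RuntimeError.
2. Inner `except RuntimeError` matches → result = 41.
3. bare `raise` re-raises the same RuntimeError.
4. Outer `except RuntimeError` matches → result = 64.
Result: 64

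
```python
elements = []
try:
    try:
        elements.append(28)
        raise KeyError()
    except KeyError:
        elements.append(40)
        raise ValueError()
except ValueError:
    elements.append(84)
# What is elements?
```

Step-by-step execution trace:
1. Inner try: `elements.append(28)` → elements = [28].
2. `raise KeyError()` raises KeyError.
3. Inner `except KeyError` matches → `elements.append(40)` → elements = [28, 40].
4. `raise ValueError()` raises ValueError; propagates to outer try.
5. Outer `except ValueError` matches → `elements.append(84)` → elements = [28, 40, 84].
Result: [28, 40, 84]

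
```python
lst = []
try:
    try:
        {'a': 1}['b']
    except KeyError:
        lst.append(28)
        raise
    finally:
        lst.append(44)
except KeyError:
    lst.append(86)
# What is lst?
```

Step-by-step execution trace:
1. Inner try: `{'a': 1}['b']` raises KeyError.
2. Inner `except KeyError` matches → `lst.append(28)` → lst = [28].
3. bare `raise` re-raises KeyError.
4. Inner `finally` runs during unwinding: `lst.append(44)` → lst = [28, 44].
5. Outer `except KeyError` matches → `lst.append(86)` → lst = [28, 44, 86].
Result: [28, 44, 86]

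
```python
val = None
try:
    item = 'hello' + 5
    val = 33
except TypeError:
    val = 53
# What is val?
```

Step-by-step execution trace:
1. `item = 'hello' + 5` raises TypeError.
2. `val = 33` is not reached.
3. `except TypeError` matches → val = 53.
Result: 53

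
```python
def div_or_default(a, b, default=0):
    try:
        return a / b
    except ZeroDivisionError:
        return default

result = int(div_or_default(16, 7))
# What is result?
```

Step-by-step execution trace:
1. `div_or_default(16, 7)` enters try: `return 16 / 7` → returns 2.2857142857142856. No exception raised.
2. `except ZeroDivisionError` is skipped.
3. `int(2.2857142857142856)` → 2 → result = 2.
Result: 2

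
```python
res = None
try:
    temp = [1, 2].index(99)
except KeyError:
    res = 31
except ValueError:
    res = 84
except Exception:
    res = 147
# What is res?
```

Step-by-step execution trace:
1. `temp = [1, 2].index(99)` raises ValueError.
2. `except KeyError` does not match ValueError; skipped.
3. `except ValueError` matches → res = 84.
4. Remaining except clauses are skipped.
Result: 84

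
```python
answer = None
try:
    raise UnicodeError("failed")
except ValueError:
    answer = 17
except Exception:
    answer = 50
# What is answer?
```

Step-by-step execution trace:
1. `raise UnicodeError(...)` raises UnicodeError.
2. `except ValueError` matches (UnicodeError is a subclass of ValueError) → answer = 17.
3. `except Exception` is not reached.
Result: 17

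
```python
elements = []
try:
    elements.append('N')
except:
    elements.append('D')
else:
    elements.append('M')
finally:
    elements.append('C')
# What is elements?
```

Step-by-step execution trace:
1. try: `elements.append('N')` → elements = ['N']. No exception raised.
2. `except` is skipped.
3. `else` runs: `elements.append('M')` → elements = ['N', 'M'].
4. `finally` always runs: `elements.append('C')` → elements = ['N', 'M', 'C'].
Result: ['N', 'M', 'C']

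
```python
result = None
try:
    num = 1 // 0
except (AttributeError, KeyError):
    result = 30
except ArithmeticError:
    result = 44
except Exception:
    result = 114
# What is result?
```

Step-by-step execution trace:
1. `num = 1 // 0` raises ZeroDivisionError.
2. `except (AttributeError, KeyError)` does not match ZeroDivisionError; skipped.
3. `except ArithmeticError` matches (ZeroDivisionError is a subclass of ArithmeticError) → result = 44.
4. `except Exception` is not reached.
Result: 44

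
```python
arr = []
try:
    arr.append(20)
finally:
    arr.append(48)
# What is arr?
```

Step-by-step execution trace:
1. try: `arr.append(20)` → arr = [20].
2. The try body completes without raising.
3. finally always runs: `arr.append(48)` → arr = [20, 48].
Result: [20, 48]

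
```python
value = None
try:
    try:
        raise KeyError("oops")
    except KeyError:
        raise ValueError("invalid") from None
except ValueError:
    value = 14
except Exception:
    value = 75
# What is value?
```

Step-by-step execution trace:
1. Inner try raises KeyError; inner `except KeyError` catches it.
2. `raise ValueError(...) from None` raises ValueError (from None suppresses __context__, but the active exception is still ValueError).
3. Outer `except ValueError` matches → value = 14.
4. `except Exception` is not reached.
Result: 14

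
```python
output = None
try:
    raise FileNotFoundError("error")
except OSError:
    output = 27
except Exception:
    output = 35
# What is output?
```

Step-by-step execution trace:
1. `raise FileNotFoundError(...)` raises FileNotFoundError.
2. `except OSError` matches (FileNotFoundError is a subclass of OSError) → output = 27.
3. `except Exception` is not reached.
Result: 27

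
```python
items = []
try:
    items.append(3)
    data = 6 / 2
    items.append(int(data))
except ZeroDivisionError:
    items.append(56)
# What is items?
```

Step-by-step execution trace:
1. try: `items.append(3)` → items = [3].
2. `data = 6 / 2` → data = 3.0. No exception raised.
3. `items.append(int(data))` → items = [3, 3].
4. `except ZeroDivisionError` is skipped (no exception was raised).
Result: [3, 3]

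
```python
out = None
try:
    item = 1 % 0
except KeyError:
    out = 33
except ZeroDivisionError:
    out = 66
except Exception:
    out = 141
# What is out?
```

Step-by-step execution trace:
1. `item = 1 % 0` raises ZeroDivisionError.
2. `except KeyError` does not match ZeroDivisionError; skipped.
3. `except ZeroDivisionError` matches → out = 66.
4. Remaining except clauses are skipped.
Result: 66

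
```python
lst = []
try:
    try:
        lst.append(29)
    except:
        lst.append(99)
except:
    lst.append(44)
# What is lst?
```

Step-by-step execution trace:
1. Inner try: `lst.append(29)` → lst = [29]. No exception raised.
2. Inner `except` is skipped.
3. Inner try completes normally; outer `except` is skipped.
Result: [29]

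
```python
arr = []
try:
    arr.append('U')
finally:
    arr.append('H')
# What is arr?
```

Step-by-step execution trace:
1. try: `arr.append('U')` → arr = ['U'].
2. The try body completes without raising.
3. finally always runs: `arr.append('H')` → arr = ['U', 'H'].
Result: ['U', 'H']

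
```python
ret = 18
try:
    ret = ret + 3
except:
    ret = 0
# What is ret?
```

Step-by-step execution trace:
1. ret starts at 18.
2. try: `ret = ret + 3` → ret = 21. No exception raised.
3. `except` is skipped.
Result: 21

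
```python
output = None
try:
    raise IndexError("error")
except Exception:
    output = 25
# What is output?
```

Step-by-step execution trace:
1. `raise IndexError(...)` raises IndexError.
2. `except Exception` matches (IndexError is a subclass of Exception) → output = 25.
Result: 25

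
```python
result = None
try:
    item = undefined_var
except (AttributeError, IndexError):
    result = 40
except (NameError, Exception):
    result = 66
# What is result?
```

Step-by-step execution trace:
1. `item = undefined_var` raises NameError.
2. `except (AttributeError, IndexError)` does not match NameError; skipped.
3. `except (NameError, Exception)` matches (NameError is in the tuple) → result = 66.
Result: 66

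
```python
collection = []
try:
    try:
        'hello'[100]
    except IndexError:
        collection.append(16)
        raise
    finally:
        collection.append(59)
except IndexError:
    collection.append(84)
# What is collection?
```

Step-by-step execution trace:
1. Inner try: `'hello'[100]` raises IndexError.
2. Inner `except IndexError` matches → `collection.append(16)` → collection = [16].
3. bare `raise` re-raises IndexError.
4. Inner `finally` runs during unwinding: `collection.append(59)` → collection = [16, 59].
5. Outer `except IndexError` matches → `collection.append(84)` → collection = [16, 59, 84].
Result: [16, 59, 84]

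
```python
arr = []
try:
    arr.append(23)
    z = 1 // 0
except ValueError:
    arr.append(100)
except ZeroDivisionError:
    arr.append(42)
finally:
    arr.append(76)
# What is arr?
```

Step-by-step execution trace:
1. try: `arr.append(23)` → arr = [23].
2. `z = 1 // 0` raises ZeroDivisionError.
3. `except ValueError` does not match ZeroDivisionError; skipped.
4. `except ZeroDivisionError` matches → `arr.append(42)` → arr = [23, 42].
5. finally always runs: `arr.append(76)` → arr = [23, 42, 76].
Result: [23, 42, 76]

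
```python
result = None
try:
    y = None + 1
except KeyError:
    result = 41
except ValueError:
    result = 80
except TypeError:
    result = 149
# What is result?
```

Step-by-step execution trace:
1. `y = None + 1` raises TypeError.
2. `except KeyError` does not match TypeError; skipped.
3. `except ValueError` does not match TypeError; skipped.
4. `except TypeError` matches → result = 149.
Result: 149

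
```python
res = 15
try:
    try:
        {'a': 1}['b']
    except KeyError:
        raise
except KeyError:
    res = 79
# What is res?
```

Step-by-step execution trace:
1. Inner try: `{'a': 1}['b']` raises KeyError.
2. Inner `except KeyError` matches; bare `raise` re-raises the same KeyError.
3. Outer `except KeyError` matches → res = 79.
Result: 79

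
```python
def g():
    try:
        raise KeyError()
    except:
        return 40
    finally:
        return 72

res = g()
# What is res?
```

Step-by-step execution trace:
1. `g()` enters try: `raise KeyError()` raises KeyError.
2. bare `except` matches → `return 40` sets pending return value 40.
3. Before returning, `finally: return 72` runs and overrides the pending return.
4. g() returns 72 → res = 72.
Result: 72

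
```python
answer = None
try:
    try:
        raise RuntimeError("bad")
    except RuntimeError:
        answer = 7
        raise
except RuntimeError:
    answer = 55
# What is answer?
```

Step-by-step execution trace:
1. Inner try: `raise RuntimeError("bad")` raises RuntimeError.
2. Inner `except RuntimeError` matches → answer = 7.
3. bare `raise` re-raises the same RuntimeError.
4. Outer `except RuntimeError` matches → answer = 55.
Result: 55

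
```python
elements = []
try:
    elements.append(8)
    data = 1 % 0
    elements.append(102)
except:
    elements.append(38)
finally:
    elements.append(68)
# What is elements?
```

Step-by-step execution trace:
1. try: `elements.append(8)` → elements = [8].
2. `data = 1 % 0` raises ZeroDivisionError; `elements.append(102)` is not reached.
3. bare `except` matches → `elements.append(38)` → elements = [8, 38].
4. finally always runs: `elements.append(68)` → elements = [8, 38, 68].
Result: [8, 38, 68]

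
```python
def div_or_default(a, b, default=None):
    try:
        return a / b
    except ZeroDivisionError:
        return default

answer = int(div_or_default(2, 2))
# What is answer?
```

Step-by-step execution trace:
1. `div_or_default(2, 2)` enters try: `return 2 / 2` → returns 1.0. No exception raised.
2. `except ZeroDivisionError` is skipped.
3. `int(1.0)` → 1 → answer = 1.
Result: 1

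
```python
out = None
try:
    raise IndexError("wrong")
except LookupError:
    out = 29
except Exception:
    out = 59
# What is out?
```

Step-by-step execution trace:
1. `raise IndexError(...)` raises IndexError.
2. `except LookupError` matches (IndexError is a subclass of LookupError) → out = 29.
3. `except Exception` is not reached.
Result: 29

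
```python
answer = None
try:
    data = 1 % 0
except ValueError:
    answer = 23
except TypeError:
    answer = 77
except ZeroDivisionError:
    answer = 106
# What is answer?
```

Step-by-step execution trace:
1. `data = 1 % 0` raises ZeroDivisionError.
2. `except ValueError` does not match ZeroDivisionError; skipped.
3. `except TypeError` does not match ZeroDivisionError; skipped.
4. `except ZeroDivisionError` matches → answer = 106.
Result: 106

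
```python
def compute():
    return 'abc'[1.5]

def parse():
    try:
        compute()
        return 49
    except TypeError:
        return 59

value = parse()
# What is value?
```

Step-by-step execution trace:
1. `parse()` calls `compute()`.
2. `compute()` evaluates `'abc'[1.5]`, which raises TypeError; it propagates to the caller.
3. `return 49` is not reached.
4. `except TypeError` in parse matches → returns 59.
5. value = 59.
Result: 59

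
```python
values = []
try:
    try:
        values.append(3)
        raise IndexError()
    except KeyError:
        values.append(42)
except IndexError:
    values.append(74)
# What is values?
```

Step-by-step execution trace:
1. Inner try: `values.append(3)` → values = [3].
2. `raise IndexError()` raises IndexError.
3. Inner `except KeyError` does not match IndexError; exception propagates to outer try.
4. Outer `except IndexError` matches → `values.append(74)` → values = [3, 74].
Result: [3, 74]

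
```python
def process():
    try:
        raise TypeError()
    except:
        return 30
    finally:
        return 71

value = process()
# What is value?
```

Step-by-step execution trace:
1. `process()` enters try: `raise TypeError()` raises TypeError.
2. bare `except` matches → `return 30` sets pending return value 30.
3. Before returning, `finally: return 71` runs and overrides the pending return.
4. process() returns 71 → value = 71.
Result: 71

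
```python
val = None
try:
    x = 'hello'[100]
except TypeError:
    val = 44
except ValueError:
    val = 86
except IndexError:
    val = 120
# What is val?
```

Step-by-step execution trace:
1. `x = 'hello'[100]` raises IndexError.
2. `except TypeError` does not match IndexError; skipped.
3. `except ValueError` does not match IndexError; skipped.
4. `except IndexError` matches → val = 120.
Result: 120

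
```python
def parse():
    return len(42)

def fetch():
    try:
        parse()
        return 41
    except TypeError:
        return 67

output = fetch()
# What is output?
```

Step-by-step execution trace:
1. `fetch()` calls `parse()`.
2. `parse()` evaluates `len(42)`, which raises TypeError; it propagates to the caller.
3. `return 41` is not reached.
4. `except TypeError` in fetch matches → returns 67.
5. output = 67.
Result: 67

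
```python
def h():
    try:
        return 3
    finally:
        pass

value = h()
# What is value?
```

Step-by-step execution trace:
1. `h()` enters try: `return 3` sets pending return value 3.
2. Before returning, `finally: pass` runs (no effect).
3. h() returns 3 → value = 3.
Result: 3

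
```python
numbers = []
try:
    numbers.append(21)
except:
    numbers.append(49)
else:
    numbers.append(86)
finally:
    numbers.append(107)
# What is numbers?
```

Step-by-step execution trace:
1. try: `numbers.append(21)` → numbers = [21]. No exception raised.
2. `except` is skipped.
3. `else` runs: `numbers.append(86)` → numbers = [21, 86].
4. `finally` always runs: `numbers.append(107)` → numbers = [21, 86, 107].
Result: [21, 86, 107]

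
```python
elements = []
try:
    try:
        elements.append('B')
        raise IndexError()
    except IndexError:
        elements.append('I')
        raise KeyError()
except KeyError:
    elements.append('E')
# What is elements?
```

Step-by-step execution trace:
1. Inner try: `elements.append('B')` → elements = ['B'].
2. `raise IndexError()` raises IndexError.
3. Inner `except IndexError` matches → `elements.append('I')` → elements = ['B', 'I'].
4. `raise KeyError()` raises KeyError; propagates to outer try.
5. Outer `except KeyError` matches → `elements.append('E')` → elements = ['B', 'I', 'E'].
Result: ['B', 'I', 'E']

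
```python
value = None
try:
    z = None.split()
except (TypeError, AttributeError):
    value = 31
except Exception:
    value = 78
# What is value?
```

Step-by-step execution trace:
1. `z = None.split()` raises AttributeError.
2. `except (TypeError, AttributeError)` matches (AttributeError is in the tuple) → value = 31.
3. `except Exception` is not reached.
Result: 31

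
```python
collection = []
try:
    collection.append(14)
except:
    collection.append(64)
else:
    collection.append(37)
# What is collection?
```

Step-by-step execution trace:
1. try: `collection.append(14)` → collection = [14]. No exception raised.
2. `except` is skipped.
3. `else` runs (try completed without exception): `collection.append(37)` → collection = [14, 37].
Result: [14, 37]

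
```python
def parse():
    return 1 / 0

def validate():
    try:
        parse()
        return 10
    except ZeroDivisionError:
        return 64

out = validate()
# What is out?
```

Step-by-step execution trace:
1. `validate()` calls `parse()`.
2. `parse()` evaluates `1 / 0`, which raises ZeroDivisionError; it propagates to the caller.
3. `return 10` is not reached.
4. `except ZeroDivisionError` in validate matches → returns 64.
5. out = 64.
Result: 64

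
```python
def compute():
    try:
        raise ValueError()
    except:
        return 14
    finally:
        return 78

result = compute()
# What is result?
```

Step-by-step execution trace:
1. `compute()` enters try: `raise ValueError()` raises ValueError.
2. bare `except` matches → `return 14` sets pending return value 14.
3. Before returning, `finally: return 78` runs and overrides the pending return.
4. compute() returns 78 → result = 78.
Result: 78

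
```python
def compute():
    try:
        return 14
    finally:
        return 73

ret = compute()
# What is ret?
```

Step-by-step execution trace:
1. `compute()` enters try: `return 14` sets pending return value 14.
2. Before returning, `finally: return 73` runs and overrides the pending return.
3. compute() returns 73 → ret = 73.
Result: 73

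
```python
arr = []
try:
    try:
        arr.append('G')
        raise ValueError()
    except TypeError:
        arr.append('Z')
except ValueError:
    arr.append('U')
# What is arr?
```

Step-by-step execution trace:
1. Inner try: `arr.append('G')` → arr = ['G'].
2. `raise ValueError()` raises ValueError.
3. Inner `except TypeError` does not match ValueError; exception propagates to outer try.
4. Outer `except ValueError` matches → `arr.append('U')` → arr = ['G', 'U'].
Result: ['G', 'U']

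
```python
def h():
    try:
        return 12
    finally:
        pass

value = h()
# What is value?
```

Step-by-step execution trace:
1. `h()` enters try: `return 12` sets pending return value 12.
2. Before returning, `finally: pass` runs (no effect).
3. h() returns 12 → value = 12.
Result: 12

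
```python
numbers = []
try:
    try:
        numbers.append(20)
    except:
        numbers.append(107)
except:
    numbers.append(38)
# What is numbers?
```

Step-by-step execution trace:
1. Inner try: `numbers.append(20)` → numbers = [20]. No exception raised.
2. Inner `except` is skipped.
3. Inner try completes normally; outer `except` is skipped.
Result: [20]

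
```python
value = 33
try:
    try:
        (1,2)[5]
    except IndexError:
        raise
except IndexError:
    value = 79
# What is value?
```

Step-by-step execution trace:
1. Inner try: `(1,2)[5]` raises IndexError.
2. Inner `except IndexError` matches; bare `raise` re-raises the same IndexError.
3. Outer `except IndexError` matches → value = 79.
Result: 79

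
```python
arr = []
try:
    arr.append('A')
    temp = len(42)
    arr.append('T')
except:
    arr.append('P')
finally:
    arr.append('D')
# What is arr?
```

Step-by-step execution trace:
1. try: `arr.append('A')` → arr = ['A'].
2. `temp = len(42)` raises TypeError; `arr.append('T')` is not reached.
3. bare `except` matches → `arr.append('P')` → arr = ['A', 'P'].
4. finally always runs: `arr.append('D')` → arr = ['A', 'P', 'D'].
Result: ['A', 'P', 'D']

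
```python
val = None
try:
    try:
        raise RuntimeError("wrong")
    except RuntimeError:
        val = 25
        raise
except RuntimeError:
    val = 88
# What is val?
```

Step-by-step execution trace:
1. Inner try: `raise RuntimeError("wrong")` raises RuntimeError.
2. Inner `except RuntimeError` matches → val = 25.
3. bare `raise` re-raises the same RuntimeError.
4. Outer `except RuntimeError` matches → val = 88.
Result: 88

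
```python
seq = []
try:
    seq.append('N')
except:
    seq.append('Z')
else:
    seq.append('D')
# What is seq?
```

Step-by-step execution trace:
1. try: `seq.append('N')` → seq = ['N']. No exception raised.
2. `except` is skipped.
3. `else` runs (try completed without exception): `seq.append('D')` → seq = ['N', 'D'].
Result: ['N', 'D']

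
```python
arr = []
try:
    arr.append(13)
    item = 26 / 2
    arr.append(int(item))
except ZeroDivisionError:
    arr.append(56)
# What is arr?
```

Step-by-step execution trace:
1. try: `arr.append(13)` → arr = [13].
2. `item = 26 / 2` → item = 13.0. No exception raised.
3. `arr.append(int(item))` → arr = [13, 13].
4. `except ZeroDivisionError` is skipped (no exception was raised).
Result: [13, 13]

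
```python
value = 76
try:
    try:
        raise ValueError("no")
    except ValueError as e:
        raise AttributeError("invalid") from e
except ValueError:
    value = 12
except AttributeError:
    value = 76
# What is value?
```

Step-by-step execution trace:
1. Inner try raises ValueError; inner `except ValueError as e` catches it.
2. `raise AttributeError(...) from e` raises AttributeError (ValueError is attached as __cause__, but only AttributeError is active).
3. Outer `except ValueError` does not match AttributeError; skipped.
4. Outer `except AttributeError` matches → value = 76.
Result: 76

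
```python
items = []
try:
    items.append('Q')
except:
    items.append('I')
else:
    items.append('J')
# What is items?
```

Step-by-step execution trace:
1. try: `items.append('Q')` → items = ['Q']. No exception raised.
2. `except` is skipped.
3. `else` runs (try completed without exception): `items.append('J')` → items = ['Q', 'J'].
Result: ['Q', 'J']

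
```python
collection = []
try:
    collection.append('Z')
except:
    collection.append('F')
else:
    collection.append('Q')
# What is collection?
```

Step-by-step execution trace:
1. try: `collection.append('Z')` → collection = ['Z']. No exception raised.
2. `except` is skipped.
3. `else` runs (try completed without exception): `collection.append('Q')` → collection = ['Z', 'Q'].
Result: ['Z', 'Q']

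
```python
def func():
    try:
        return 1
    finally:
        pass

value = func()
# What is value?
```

Step-by-step execution trace:
1. `func()` enters try: `return 1` sets pending return value 1.
2. Before returning, `finally: pass` runs (no effect).
3. func() returns 1 → value = 1.
Result: 1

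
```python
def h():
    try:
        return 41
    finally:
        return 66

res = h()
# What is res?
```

Step-by-step execution trace:
1. `h()` enters try: `return 41` sets pending return value 41.
2. Before returning, `finally: return 66` runs and overrides the pending return.
3. h() returns 66 → res = 66.
Result: 66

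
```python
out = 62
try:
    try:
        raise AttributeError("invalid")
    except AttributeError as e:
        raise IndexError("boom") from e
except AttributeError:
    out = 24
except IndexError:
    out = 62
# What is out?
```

Step-by-step execution trace:
1. Inner try raises AttributeError; inner `except AttributeError as e` catches it.
2. `raise IndexError(...) from e` raises IndexError (AttributeError is attached as __cause__, but only IndexError is active).
3. Outer `except AttributeError` does not match IndexError; skipped.
4. Outer `except IndexError` matches → out = 62.
Result: 62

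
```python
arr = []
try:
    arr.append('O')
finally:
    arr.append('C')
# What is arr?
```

Step-by-step execution trace:
1. try: `arr.append('O')` → arr = ['O'].
2. The try body completes without raising.
3. finally always runs: `arr.append('C')` → arr = ['O', 'C'].
Result: ['O', 'C']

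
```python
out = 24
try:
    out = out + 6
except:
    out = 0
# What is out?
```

Step-by-step execution trace:
1. out starts at 24.
2. try: `out = out + 6` → out = 30. No exception raised.
3. `except` is skipped.
Result: 30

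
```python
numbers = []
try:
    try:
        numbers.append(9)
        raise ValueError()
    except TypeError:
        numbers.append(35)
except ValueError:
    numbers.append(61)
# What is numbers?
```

Step-by-step execution trace:
1. Inner try: `numbers.append(9)` → numbers = [9].
2. `raise ValueError()` raises ValueError.
3. Inner `except TypeError` does not match ValueError; exception propagates to outer try.
4. Outer `except ValueError` matches → `numbers.append(61)` → numbers = [9, 61].
Result: [9, 61]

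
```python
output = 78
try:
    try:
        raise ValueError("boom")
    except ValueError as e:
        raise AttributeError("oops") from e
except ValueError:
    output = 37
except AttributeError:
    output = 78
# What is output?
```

Step-by-step execution trace:
1. Inner try raises ValueError; inner `except ValueError as e` catches it.
2. `raise AttributeError(...) from e` raises AttributeError (ValueError is attached as __cause__, but only AttributeError is active).
3. Outer `except ValueError` does not match AttributeError; skipped.
4. Outer `except AttributeError` matches → output = 78.
Result: 78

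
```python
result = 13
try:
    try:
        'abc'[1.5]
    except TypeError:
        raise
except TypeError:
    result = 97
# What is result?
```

Step-by-step execution trace:
1. Inner try: `'abc'[1.5]` raises TypeError.
2. Inner `except TypeError` matches; bare `raise` re-raises the same TypeError.
3. Outer `except TypeError` matches → result = 97.
Result: 97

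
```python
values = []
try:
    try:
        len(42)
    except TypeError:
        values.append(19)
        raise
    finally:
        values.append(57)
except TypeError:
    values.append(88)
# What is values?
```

Step-by-step execution trace:
1. Inner try: `len(42)` raises TypeError.
2. Inner `except TypeError` matches → `values.append(19)` → values = [19].
3. bare `raise` re-raises TypeError.
4. Inner `finally` runs during unwinding: `values.append(57)` → values = [19, 57].
5. Outer `except TypeError` matches → `values.append(88)` → values = [19, 57, 88].
Result: [19, 57, 88]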